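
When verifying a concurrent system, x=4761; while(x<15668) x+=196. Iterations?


Step 1: x goes from 4761 toward 15668 by 196; the body runs while x<15668, so iterations = ceil((bound-start)/step)
Step 2: Distance=10907
Step 3: ceil(10907/196)=56

56


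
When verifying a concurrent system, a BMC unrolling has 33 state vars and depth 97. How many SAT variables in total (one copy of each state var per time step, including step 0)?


BMC unrolls to depth k, creating one copy of each state var for steps 0..k.
Step count = 97 + 1 = 98 (steps 0 through 97)
Vars per step = 33
Total = 33 * 98 = 3234

3234


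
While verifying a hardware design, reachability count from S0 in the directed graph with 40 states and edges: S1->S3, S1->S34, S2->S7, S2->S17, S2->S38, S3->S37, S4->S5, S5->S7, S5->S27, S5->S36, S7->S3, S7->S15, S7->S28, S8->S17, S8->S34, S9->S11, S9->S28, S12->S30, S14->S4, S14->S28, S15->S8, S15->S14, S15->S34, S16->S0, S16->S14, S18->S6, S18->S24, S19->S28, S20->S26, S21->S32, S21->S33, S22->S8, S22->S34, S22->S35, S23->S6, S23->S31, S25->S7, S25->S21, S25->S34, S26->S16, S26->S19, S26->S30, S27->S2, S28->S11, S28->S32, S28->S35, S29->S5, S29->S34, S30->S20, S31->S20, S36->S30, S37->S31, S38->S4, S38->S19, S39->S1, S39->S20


BFS from S0:
  layer 0: {S0}
Reachable set: {S0}
Count = 1

1


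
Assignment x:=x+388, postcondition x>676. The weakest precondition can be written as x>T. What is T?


Formula: wp(x:=E, P) = P[E/x] (substitute E for x in postcondition)
Step 1: Postcondition: x>676
Step 2: Substitute x+388 for x: x+388>676
Step 3: Solve for x: x > 676-388 = 288

288


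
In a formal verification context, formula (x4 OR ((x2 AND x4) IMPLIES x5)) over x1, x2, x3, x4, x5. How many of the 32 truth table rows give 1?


Formula: (x4 OR ((x2 AND x4) IMPLIES x5)) over 5 vars (32 rows)
Evaluate each row (x1, x2, x3, x4, x5 as bits, MSB first):
  row 0 [00000]: (0 OR ((0 AND 0) IMPLIES 0)) -> 1
  row 1 [00001]: (0 OR ((0 AND 0) IMPLIES 1)) -> 1
  row 2 [00010]: (1 OR ((0 AND 1) IMPLIES 0)) -> 1
  row 3 [00011]: (1 OR ((0 AND 1) IMPLIES 1)) -> 1
  row 4 [00100]: (0 OR ((0 AND 0) IMPLIES 0)) -> 1
  row 5 [00101]: (0 OR ((0 AND 0) IMPLIES 1)) -> 1
  row 6 [00110]: (1 OR ((0 AND 1) IMPLIES 0)) -> 1
  row 7 [00111]: (1 OR ((0 AND 1) IMPLIES 1)) -> 1
  row 8 [01000]: (0 OR ((1 AND 0) IMPLIES 0)) -> 1
  row 9 [01001]: (0 OR ((1 AND 0) IMPLIES 1)) -> 1
  row 10 [01010]: (1 OR ((1 AND 1) IMPLIES 0)) -> 1
  row 11 [01011]: (1 OR ((1 AND 1) IMPLIES 1)) -> 1
  row 12 [01100]: (0 OR ((1 AND 0) IMPLIES 0)) -> 1
  row 13 [01101]: (0 OR ((1 AND 0) IMPLIES 1)) -> 1
  row 14 [01110]: (1 OR ((1 AND 1) IMPLIES 0)) -> 1
  row 15 [01111]: (1 OR ((1 AND 1) IMPLIES 1)) -> 1
  row 16 [10000]: (0 OR ((0 AND 0) IMPLIES 0)) -> 1
  row 17 [10001]: (0 OR ((0 AND 0) IMPLIES 1)) -> 1
  row 18 [10010]: (1 OR ((0 AND 1) IMPLIES 0)) -> 1
  row 19 [10011]: (1 OR ((0 AND 1) IMPLIES 1)) -> 1
  row 20 [10100]: (0 OR ((0 AND 0) IMPLIES 0)) -> 1
  row 21 [10101]: (0 OR ((0 AND 0) IMPLIES 1)) -> 1
  row 22 [10110]: (1 OR ((0 AND 1) IMPLIES 0)) -> 1
  row 23 [10111]: (1 OR ((0 AND 1) IMPLIES 1)) -> 1
  row 24 [11000]: (0 OR ((1 AND 0) IMPLIES 0)) -> 1
  row 25 [11001]: (0 OR ((1 AND 0) IMPLIES 1)) -> 1
  row 26 [11010]: (1 OR ((1 AND 1) IMPLIES 0)) -> 1
  row 27 [11011]: (1 OR ((1 AND 1) IMPLIES 1)) -> 1
  row 28 [11100]: (0 OR ((1 AND 0) IMPLIES 0)) -> 1
  row 29 [11101]: (0 OR ((1 AND 0) IMPLIES 1)) -> 1
  row 30 [11110]: (1 OR ((1 AND 1) IMPLIES 0)) -> 1
  row 31 [11111]: (1 OR ((1 AND 1) IMPLIES 1)) -> 1
Full result column, 8 rows per line (x1,x2 fixed per line; x3,x4,x5 runs 000..111 left to right):
  rows 0-7 [x1,x2=00]: 11111111  (ones: 8)
  rows 8-15 [x1,x2=01]: 11111111  (ones: 8)
  rows 16-23 [x1,x2=10]: 11111111  (ones: 8)
  rows 24-31 [x1,x2=11]: 11111111  (ones: 8)
Count of 1-rows = 8+8+8+8 = 32

32


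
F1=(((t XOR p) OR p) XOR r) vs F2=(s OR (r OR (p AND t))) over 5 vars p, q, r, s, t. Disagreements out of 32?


F1 = (((t XOR p) OR p) XOR r)
F2 = (s OR (r OR (p AND t)))
Evaluate both on each of 32 rows (bits = p,q,r,s,t):
  row 0 [00000]: F1=0 F2=0 -> 0
  row 1 [00001]: F1=1 F2=0 (differ) -> 1
  row 2 [00010]: F1=0 F2=1 (differ) -> 1
  row 3 [00011]: F1=1 F2=1 -> 0
  row 4 [00100]: F1=1 F2=1 -> 0
  row 5 [00101]: F1=0 F2=1 (differ) -> 1
  row 6 [00110]: F1=1 F2=1 -> 0
  row 7 [00111]: F1=0 F2=1 (differ) -> 1
  row 8 [01000]: F1=0 F2=0 -> 0
  row 9 [01001]: F1=1 F2=0 (differ) -> 1
  row 10 [01010]: F1=0 F2=1 (differ) -> 1
  row 11 [01011]: F1=1 F2=1 -> 0
  row 12 [01100]: F1=1 F2=1 -> 0
  row 13 [01101]: F1=0 F2=1 (differ) -> 1
  row 14 [01110]: F1=1 F2=1 -> 0
  row 15 [01111]: F1=0 F2=1 (differ) -> 1
  row 16 [10000]: F1=1 F2=0 (differ) -> 1
  row 17 [10001]: F1=1 F2=1 -> 0
  row 18 [10010]: F1=1 F2=1 -> 0
  row 19 [10011]: F1=1 F2=1 -> 0
  row 20 [10100]: F1=0 F2=1 (differ) -> 1
  row 21 [10101]: F1=0 F2=1 (differ) -> 1
  row 22 [10110]: F1=0 F2=1 (differ) -> 1
  row 23 [10111]: F1=0 F2=1 (differ) -> 1
  row 24 [11000]: F1=1 F2=0 (differ) -> 1
  row 25 [11001]: F1=1 F2=1 -> 0
  row 26 [11010]: F1=1 F2=1 -> 0
  row 27 [11011]: F1=1 F2=1 -> 0
  row 28 [11100]: F1=0 F2=1 (differ) -> 1
  row 29 [11101]: F1=0 F2=1 (differ) -> 1
  row 30 [11110]: F1=0 F2=1 (differ) -> 1
  row 31 [11111]: F1=0 F2=1 (differ) -> 1
Full result column, 8 rows per line (p,q fixed per line; r,s,t runs 000..111 left to right):
  rows 0-7 [p,q=00]: 01100101  (ones: 4)
  rows 8-15 [p,q=01]: 01100101  (ones: 4)
  rows 16-23 [p,q=10]: 10001111  (ones: 5)
  rows 24-31 [p,q=11]: 10001111  (ones: 5)
Disagreements = 4+4+5+5 = 18

18


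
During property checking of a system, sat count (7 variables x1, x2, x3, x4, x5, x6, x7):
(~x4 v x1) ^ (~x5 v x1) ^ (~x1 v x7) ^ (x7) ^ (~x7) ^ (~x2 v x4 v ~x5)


CNF with 6 clauses over 7 vars (128 assignments).
An assignment satisfies CNF iff every clause has >=1 true literal.
Check each row (bits = x1,x2,x3,x4,x5,x6,x7; clause T/F shown):
  row 0 [0000000]: clauses=TTTFTT -> 0
  row 1 [0000001]: clauses=TTTTFT -> 0
  row 2 [0000010]: clauses=TTTFTT -> 0
  row 3 [0000011]: clauses=TTTTFT -> 0
  row 4 [0000100]: clauses=TFTFTT -> 0
  (every remaining row is evaluated the same way; all 128 results are listed next)
Full result column, 8 rows per line (x1,x2,x3,x4 fixed per line; x5,x6,x7 runs 000..111 left to right):
  rows 0-7 [x1,x2,x3,x4=0000]: 00000000  (ones: 0)
  rows 8-15 [x1,x2,x3,x4=0001]: 00000000  (ones: 0)
  rows 16-23 [x1,x2,x3,x4=0010]: 00000000  (ones: 0)
  rows 24-31 [x1,x2,x3,x4=0011]: 00000000  (ones: 0)
  rows 32-39 [x1,x2,x3,x4=0100]: 00000000  (ones: 0)
  rows 40-47 [x1,x2,x3,x4=0101]: 00000000  (ones: 0)
  rows 48-55 [x1,x2,x3,x4=0110]: 00000000  (ones: 0)
  rows 56-63 [x1,x2,x3,x4=0111]: 00000000  (ones: 0)
  rows 64-71 [x1,x2,x3,x4=1000]: 00000000  (ones: 0)
  rows 72-79 [x1,x2,x3,x4=1001]: 00000000  (ones: 0)
  rows 80-87 [x1,x2,x3,x4=1010]: 00000000  (ones: 0)
  rows 88-95 [x1,x2,x3,x4=1011]: 00000000  (ones: 0)
  rows 96-103 [x1,x2,x3,x4=1100]: 00000000  (ones: 0)
  rows 104-111 [x1,x2,x3,x4=1101]: 00000000  (ones: 0)
  rows 112-119 [x1,x2,x3,x4=1110]: 00000000  (ones: 0)
  rows 120-127 [x1,x2,x3,x4=1111]: 00000000  (ones: 0)
Satisfying assignments = 0+0+0+0+0+0+0+0+0+0+0+0+0+0+0+0 = 0

0


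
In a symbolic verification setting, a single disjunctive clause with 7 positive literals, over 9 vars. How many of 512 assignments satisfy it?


Step 1: Total=2^9=512
Step 2: Unsat when all 7 false: 2^2=4
Step 3: Sat=512-4=508

508


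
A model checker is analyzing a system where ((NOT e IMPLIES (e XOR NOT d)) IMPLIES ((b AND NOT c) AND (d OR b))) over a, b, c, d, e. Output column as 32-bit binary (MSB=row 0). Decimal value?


Formula: ((NOT e IMPLIES (e XOR NOT d)) IMPLIES ((b AND NOT c) AND (d OR b))) over a, b, c, d, e (32 rows)
Evaluate each row (bits = a,b,c,d,e, MSB first):
  row 0 [00000]: ((NOT 0 IMPLIES (0 XOR NOT 0)) IMPLIES ((0 AND NOT 0) AND (0 OR 0))) -> 0
  row 1 [00001]: ((NOT 1 IMPLIES (1 XOR NOT 0)) IMPLIES ((0 AND NOT 0) AND (0 OR 0))) -> 0
  row 2 [00010]: ((NOT 0 IMPLIES (0 XOR NOT 1)) IMPLIES ((0 AND NOT 0) AND (1 OR 0))) -> 1
  row 3 [00011]: ((NOT 1 IMPLIES (1 XOR NOT 1)) IMPLIES ((0 AND NOT 0) AND (1 OR 0))) -> 0
  row 4 [00100]: ((NOT 0 IMPLIES (0 XOR NOT 0)) IMPLIES ((0 AND NOT 1) AND (0 OR 0))) -> 0
  row 5 [00101]: ((NOT 1 IMPLIES (1 XOR NOT 0)) IMPLIES ((0 AND NOT 1) AND (0 OR 0))) -> 0
  row 6 [00110]: ((NOT 0 IMPLIES (0 XOR NOT 1)) IMPLIES ((0 AND NOT 1) AND (1 OR 0))) -> 1
  row 7 [00111]: ((NOT 1 IMPLIES (1 XOR NOT 1)) IMPLIES ((0 AND NOT 1) AND (1 OR 0))) -> 0
  row 8 [01000]: ((NOT 0 IMPLIES (0 XOR NOT 0)) IMPLIES ((1 AND NOT 0) AND (0 OR 1))) -> 1
  row 9 [01001]: ((NOT 1 IMPLIES (1 XOR NOT 0)) IMPLIES ((1 AND NOT 0) AND (0 OR 1))) -> 1
  row 10 [01010]: ((NOT 0 IMPLIES (0 XOR NOT 1)) IMPLIES ((1 AND NOT 0) AND (1 OR 1))) -> 1
  row 11 [01011]: ((NOT 1 IMPLIES (1 XOR NOT 1)) IMPLIES ((1 AND NOT 0) AND (1 OR 1))) -> 1
  row 12 [01100]: ((NOT 0 IMPLIES (0 XOR NOT 0)) IMPLIES ((1 AND NOT 1) AND (0 OR 1))) -> 0
  row 13 [01101]: ((NOT 1 IMPLIES (1 XOR NOT 0)) IMPLIES ((1 AND NOT 1) AND (0 OR 1))) -> 0
  row 14 [01110]: ((NOT 0 IMPLIES (0 XOR NOT 1)) IMPLIES ((1 AND NOT 1) AND (1 OR 1))) -> 1
  row 15 [01111]: ((NOT 1 IMPLIES (1 XOR NOT 1)) IMPLIES ((1 AND NOT 1) AND (1 OR 1))) -> 0
  row 16 [10000]: ((NOT 0 IMPLIES (0 XOR NOT 0)) IMPLIES ((0 AND NOT 0) AND (0 OR 0))) -> 0
  row 17 [10001]: ((NOT 1 IMPLIES (1 XOR NOT 0)) IMPLIES ((0 AND NOT 0) AND (0 OR 0))) -> 0
  row 18 [10010]: ((NOT 0 IMPLIES (0 XOR NOT 1)) IMPLIES ((0 AND NOT 0) AND (1 OR 0))) -> 1
  row 19 [10011]: ((NOT 1 IMPLIES (1 XOR NOT 1)) IMPLIES ((0 AND NOT 0) AND (1 OR 0))) -> 0
  row 20 [10100]: ((NOT 0 IMPLIES (0 XOR NOT 0)) IMPLIES ((0 AND NOT 1) AND (0 OR 0))) -> 0
  row 21 [10101]: ((NOT 1 IMPLIES (1 XOR NOT 0)) IMPLIES ((0 AND NOT 1) AND (0 OR 0))) -> 0
  row 22 [10110]: ((NOT 0 IMPLIES (0 XOR NOT 1)) IMPLIES ((0 AND NOT 1) AND (1 OR 0))) -> 1
  row 23 [10111]: ((NOT 1 IMPLIES (1 XOR NOT 1)) IMPLIES ((0 AND NOT 1) AND (1 OR 0))) -> 0
  row 24 [11000]: ((NOT 0 IMPLIES (0 XOR NOT 0)) IMPLIES ((1 AND NOT 0) AND (0 OR 1))) -> 1
  row 25 [11001]: ((NOT 1 IMPLIES (1 XOR NOT 0)) IMPLIES ((1 AND NOT 0) AND (0 OR 1))) -> 1
  row 26 [11010]: ((NOT 0 IMPLIES (0 XOR NOT 1)) IMPLIES ((1 AND NOT 0) AND (1 OR 1))) -> 1
  row 27 [11011]: ((NOT 1 IMPLIES (1 XOR NOT 1)) IMPLIES ((1 AND NOT 0) AND (1 OR 1))) -> 1
  row 28 [11100]: ((NOT 0 IMPLIES (0 XOR NOT 0)) IMPLIES ((1 AND NOT 1) AND (0 OR 1))) -> 0
  row 29 [11101]: ((NOT 1 IMPLIES (1 XOR NOT 0)) IMPLIES ((1 AND NOT 1) AND (0 OR 1))) -> 0
  row 30 [11110]: ((NOT 0 IMPLIES (0 XOR NOT 1)) IMPLIES ((1 AND NOT 1) AND (1 OR 1))) -> 1
  row 31 [11111]: ((NOT 1 IMPLIES (1 XOR NOT 1)) IMPLIES ((1 AND NOT 1) AND (1 OR 1))) -> 0
Full result column, 4 rows per line (a,b,c fixed per line; d,e runs 00..11 left to right):
  rows 0-3 [a,b,c=000]: 0010  = hex 2
  rows 4-7 [a,b,c=001]: 0010  = hex 2
  rows 8-11 [a,b,c=010]: 1111  = hex F
  rows 12-15 [a,b,c=011]: 0010  = hex 2
  rows 16-19 [a,b,c=100]: 0010  = hex 2
  rows 20-23 [a,b,c=101]: 0010  = hex 2
  rows 24-27 [a,b,c=110]: 1111  = hex F
  rows 28-31 [a,b,c=111]: 0010  = hex 2
Output column (row 0 .. row 31) = 00100010111100100010001011110010
Output column grouped in 4s = 0010 0010 1111 0010 0010 0010 1111 0010 = 0x22F222F2
Convert to decimal digit by digit (value = value*16 + digit):
  2 -> 2
  2*16 + 2 = 34
  34*16 + 15 (F) = 559
  559*16 + 2 = 8946
  8946*16 + 2 = 143138
  143138*16 + 2 = 2290210
  2290210*16 + 15 (F) = 36643375
  36643375*16 + 2 = 586294002
Decimal = 586294002

586294002


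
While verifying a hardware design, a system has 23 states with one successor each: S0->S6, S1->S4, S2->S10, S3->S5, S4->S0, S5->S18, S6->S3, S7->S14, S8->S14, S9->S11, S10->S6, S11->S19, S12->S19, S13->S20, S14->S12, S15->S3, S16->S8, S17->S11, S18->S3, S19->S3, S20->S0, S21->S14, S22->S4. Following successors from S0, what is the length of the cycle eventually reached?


Trace from S0 until a state repeats:
  S0 -> S6 -> S3 -> S5 -> S18 -> S3
S3 first seen at step 2, revisited at step 5.
Cycle length = 5 - 2 = 3

3


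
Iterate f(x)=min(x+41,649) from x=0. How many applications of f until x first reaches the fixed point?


Step 1: x=0, cap=649, increment=41
Step 2: x grows by 41 each step until capped at 649; fixed point is x=649
Step 3: iterations = ceil(649/41) = 16

16


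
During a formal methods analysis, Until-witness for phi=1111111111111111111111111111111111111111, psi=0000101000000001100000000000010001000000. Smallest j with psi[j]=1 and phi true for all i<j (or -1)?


(phi U psi) at 0: need smallest j with psi[j]=1 and phi[i]=1 for all i in [0,j).
Scan from step 0:
  step 0: phi=1, psi=0 -> continue
  step 1: phi=1, psi=0 -> continue
  step 2: phi=1, psi=0 -> continue
  step 3: phi=1, psi=0 -> continue
  step 4: psi=1 and phi held for [0,4) -> witness found
Witness step = 4

4


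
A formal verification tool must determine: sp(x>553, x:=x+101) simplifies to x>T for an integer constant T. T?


Formula: sp(P, x:=E) = exists old_x. (x = E[old_x/x]) AND P[old_x/x] (old_x is the value of x before the assignment; eliminate old_x by solving x = E[old_x/x] for old_x)
Step 1: Precondition P: x>553, i.e. old_x > 553
Step 2: Assignment gives x = old_x + 101, so old_x = x - 101
Step 3: Substitute into P: x - 101 > 553
Step 4: Simplify: x > 553+101 = 654

654


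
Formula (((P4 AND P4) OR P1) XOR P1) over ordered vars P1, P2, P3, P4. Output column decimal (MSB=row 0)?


Formula: (((P4 AND P4) OR P1) XOR P1) over P1, P2, P3, P4 (16 rows)
Evaluate each row (bits = P1,P2,P3,P4, MSB first):
  row 0 [0000]: (((0 AND 0) OR 0) XOR 0) -> 0
  row 1 [0001]: (((1 AND 1) OR 0) XOR 0) -> 1
  row 2 [0010]: (((0 AND 0) OR 0) XOR 0) -> 0
  row 3 [0011]: (((1 AND 1) OR 0) XOR 0) -> 1
  row 4 [0100]: (((0 AND 0) OR 0) XOR 0) -> 0
  row 5 [0101]: (((1 AND 1) OR 0) XOR 0) -> 1
  row 6 [0110]: (((0 AND 0) OR 0) XOR 0) -> 0
  row 7 [0111]: (((1 AND 1) OR 0) XOR 0) -> 1
  row 8 [1000]: (((0 AND 0) OR 1) XOR 1) -> 0
  row 9 [1001]: (((1 AND 1) OR 1) XOR 1) -> 0
  row 10 [1010]: (((0 AND 0) OR 1) XOR 1) -> 0
  row 11 [1011]: (((1 AND 1) OR 1) XOR 1) -> 0
  row 12 [1100]: (((0 AND 0) OR 1) XOR 1) -> 0
  row 13 [1101]: (((1 AND 1) OR 1) XOR 1) -> 0
  row 14 [1110]: (((0 AND 0) OR 1) XOR 1) -> 0
  row 15 [1111]: (((1 AND 1) OR 1) XOR 1) -> 0
Full result column, 4 rows per line (P1,P2 fixed per line; P3,P4 runs 00..11 left to right):
  rows 0-3 [P1,P2=00]: 0101  = hex 5
  rows 4-7 [P1,P2=01]: 0101  = hex 5
  rows 8-11 [P1,P2=10]: 0000  = hex 0
  rows 12-15 [P1,P2=11]: 0000  = hex 0
Output column (row 0 .. row 15) = 0101010100000000
Output column grouped in 4s = 0101 0101 0000 0000 = 0x5500
Convert to decimal digit by digit (value = value*16 + digit):
  5 -> 5
  5*16 + 5 = 85
  85*16 + 0 = 1360
  1360*16 + 0 = 21760
Decimal = 21760

21760


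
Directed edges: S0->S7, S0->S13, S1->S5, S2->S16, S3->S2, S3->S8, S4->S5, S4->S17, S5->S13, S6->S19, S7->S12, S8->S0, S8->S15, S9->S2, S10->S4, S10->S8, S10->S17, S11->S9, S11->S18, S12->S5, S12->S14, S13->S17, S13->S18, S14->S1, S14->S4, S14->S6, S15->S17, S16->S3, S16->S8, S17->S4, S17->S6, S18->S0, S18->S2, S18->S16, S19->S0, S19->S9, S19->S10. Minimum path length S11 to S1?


BFS layer-by-layer from S11:
  dist 0: {S11}
  dist 1: {S9, S18}
  dist 2: {S0, S2, S16}
  dist 3: {S3, S7, S8, S13}
  dist 4: {S12, S15, S17}
  dist 5: {S4, S5, S6, S14}
  dist 6: {S1, S19}
  -> S1 reached at distance 6
Shortest path length = 6

6


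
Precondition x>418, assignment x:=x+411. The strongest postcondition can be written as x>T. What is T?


Formula: sp(P, x:=E) = exists old_x. (x = E[old_x/x]) AND P[old_x/x] (old_x is the value of x before the assignment; eliminate old_x by solving x = E[old_x/x] for old_x)
Step 1: Precondition P: x>418, i.e. old_x > 418
Step 2: Assignment gives x = old_x + 411, so old_x = x - 411
Step 3: Substitute into P: x - 411 > 418
Step 4: Simplify: x > 418+411 = 829

829


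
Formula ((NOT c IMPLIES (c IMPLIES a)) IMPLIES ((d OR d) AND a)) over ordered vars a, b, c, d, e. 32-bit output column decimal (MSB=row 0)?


Formula: ((NOT c IMPLIES (c IMPLIES a)) IMPLIES ((d OR d) AND a)) over a, b, c, d, e (32 rows)
Evaluate each row (bits = a,b,c,d,e, MSB first):
  row 0 [00000]: ((NOT 0 IMPLIES (0 IMPLIES 0)) IMPLIES ((0 OR 0) AND 0)) -> 0
  row 1 [00001]: ((NOT 0 IMPLIES (0 IMPLIES 0)) IMPLIES ((0 OR 0) AND 0)) -> 0
  row 2 [00010]: ((NOT 0 IMPLIES (0 IMPLIES 0)) IMPLIES ((1 OR 1) AND 0)) -> 0
  row 3 [00011]: ((NOT 0 IMPLIES (0 IMPLIES 0)) IMPLIES ((1 OR 1) AND 0)) -> 0
  row 4 [00100]: ((NOT 1 IMPLIES (1 IMPLIES 0)) IMPLIES ((0 OR 0) AND 0)) -> 0
  row 5 [00101]: ((NOT 1 IMPLIES (1 IMPLIES 0)) IMPLIES ((0 OR 0) AND 0)) -> 0
  row 6 [00110]: ((NOT 1 IMPLIES (1 IMPLIES 0)) IMPLIES ((1 OR 1) AND 0)) -> 0
  row 7 [00111]: ((NOT 1 IMPLIES (1 IMPLIES 0)) IMPLIES ((1 OR 1) AND 0)) -> 0
  row 8 [01000]: ((NOT 0 IMPLIES (0 IMPLIES 0)) IMPLIES ((0 OR 0) AND 0)) -> 0
  row 9 [01001]: ((NOT 0 IMPLIES (0 IMPLIES 0)) IMPLIES ((0 OR 0) AND 0)) -> 0
  row 10 [01010]: ((NOT 0 IMPLIES (0 IMPLIES 0)) IMPLIES ((1 OR 1) AND 0)) -> 0
  row 11 [01011]: ((NOT 0 IMPLIES (0 IMPLIES 0)) IMPLIES ((1 OR 1) AND 0)) -> 0
  row 12 [01100]: ((NOT 1 IMPLIES (1 IMPLIES 0)) IMPLIES ((0 OR 0) AND 0)) -> 0
  row 13 [01101]: ((NOT 1 IMPLIES (1 IMPLIES 0)) IMPLIES ((0 OR 0) AND 0)) -> 0
  row 14 [01110]: ((NOT 1 IMPLIES (1 IMPLIES 0)) IMPLIES ((1 OR 1) AND 0)) -> 0
  row 15 [01111]: ((NOT 1 IMPLIES (1 IMPLIES 0)) IMPLIES ((1 OR 1) AND 0)) -> 0
  row 16 [10000]: ((NOT 0 IMPLIES (0 IMPLIES 1)) IMPLIES ((0 OR 0) AND 1)) -> 0
  row 17 [10001]: ((NOT 0 IMPLIES (0 IMPLIES 1)) IMPLIES ((0 OR 0) AND 1)) -> 0
  row 18 [10010]: ((NOT 0 IMPLIES (0 IMPLIES 1)) IMPLIES ((1 OR 1) AND 1)) -> 1
  row 19 [10011]: ((NOT 0 IMPLIES (0 IMPLIES 1)) IMPLIES ((1 OR 1) AND 1)) -> 1
  row 20 [10100]: ((NOT 1 IMPLIES (1 IMPLIES 1)) IMPLIES ((0 OR 0) AND 1)) -> 0
  row 21 [10101]: ((NOT 1 IMPLIES (1 IMPLIES 1)) IMPLIES ((0 OR 0) AND 1)) -> 0
  row 22 [10110]: ((NOT 1 IMPLIES (1 IMPLIES 1)) IMPLIES ((1 OR 1) AND 1)) -> 1
  row 23 [10111]: ((NOT 1 IMPLIES (1 IMPLIES 1)) IMPLIES ((1 OR 1) AND 1)) -> 1
  row 24 [11000]: ((NOT 0 IMPLIES (0 IMPLIES 1)) IMPLIES ((0 OR 0) AND 1)) -> 0
  row 25 [11001]: ((NOT 0 IMPLIES (0 IMPLIES 1)) IMPLIES ((0 OR 0) AND 1)) -> 0
  row 26 [11010]: ((NOT 0 IMPLIES (0 IMPLIES 1)) IMPLIES ((1 OR 1) AND 1)) -> 1
  row 27 [11011]: ((NOT 0 IMPLIES (0 IMPLIES 1)) IMPLIES ((1 OR 1) AND 1)) -> 1
  row 28 [11100]: ((NOT 1 IMPLIES (1 IMPLIES 1)) IMPLIES ((0 OR 0) AND 1)) -> 0
  row 29 [11101]: ((NOT 1 IMPLIES (1 IMPLIES 1)) IMPLIES ((0 OR 0) AND 1)) -> 0
  row 30 [11110]: ((NOT 1 IMPLIES (1 IMPLIES 1)) IMPLIES ((1 OR 1) AND 1)) -> 1
  row 31 [11111]: ((NOT 1 IMPLIES (1 IMPLIES 1)) IMPLIES ((1 OR 1) AND 1)) -> 1
Full result column, 4 rows per line (a,b,c fixed per line; d,e runs 00..11 left to right):
  rows 0-3 [a,b,c=000]: 0000  = hex 0
  rows 4-7 [a,b,c=001]: 0000  = hex 0
  rows 8-11 [a,b,c=010]: 0000  = hex 0
  rows 12-15 [a,b,c=011]: 0000  = hex 0
  rows 16-19 [a,b,c=100]: 0011  = hex 3
  rows 20-23 [a,b,c=101]: 0011  = hex 3
  rows 24-27 [a,b,c=110]: 0011  = hex 3
  rows 28-31 [a,b,c=111]: 0011  = hex 3
Output column (row 0 .. row 31) = 00000000000000000011001100110011
Output column grouped in 4s = 0000 0000 0000 0000 0011 0011 0011 0011 = 0x00003333
Convert to decimal digit by digit (value = value*16 + digit):
  0 -> 0
  0*16 + 0 = 0
  0*16 + 0 = 0
  0*16 + 0 = 0
  0*16 + 3 = 3
  3*16 + 3 = 51
  51*16 + 3 = 819
  819*16 + 3 = 13107
Decimal = 13107

13107


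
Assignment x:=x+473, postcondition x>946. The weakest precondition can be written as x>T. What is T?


Formula: wp(x:=E, P) = P[E/x] (substitute E for x in postcondition)
Step 1: Postcondition: x>946
Step 2: Substitute x+473 for x: x+473>946
Step 3: Solve for x: x > 946-473 = 473

473


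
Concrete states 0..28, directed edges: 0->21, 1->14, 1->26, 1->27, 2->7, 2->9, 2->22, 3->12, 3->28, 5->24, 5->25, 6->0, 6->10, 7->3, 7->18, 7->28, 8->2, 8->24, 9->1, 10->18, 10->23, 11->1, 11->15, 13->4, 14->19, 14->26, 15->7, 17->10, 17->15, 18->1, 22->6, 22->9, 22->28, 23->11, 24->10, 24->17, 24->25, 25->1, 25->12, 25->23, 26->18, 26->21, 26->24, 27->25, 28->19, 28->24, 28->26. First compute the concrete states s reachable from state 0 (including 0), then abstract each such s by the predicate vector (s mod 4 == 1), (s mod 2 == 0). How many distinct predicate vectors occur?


BFS from 0:
Concrete reachable: {0, 21}
Abstract via predicates (s mod 4 == 1), (s mod 2 == 0):
  (0,1) <- {0}
  (1,0) <- {21}
Distinct abstract states = 2

2


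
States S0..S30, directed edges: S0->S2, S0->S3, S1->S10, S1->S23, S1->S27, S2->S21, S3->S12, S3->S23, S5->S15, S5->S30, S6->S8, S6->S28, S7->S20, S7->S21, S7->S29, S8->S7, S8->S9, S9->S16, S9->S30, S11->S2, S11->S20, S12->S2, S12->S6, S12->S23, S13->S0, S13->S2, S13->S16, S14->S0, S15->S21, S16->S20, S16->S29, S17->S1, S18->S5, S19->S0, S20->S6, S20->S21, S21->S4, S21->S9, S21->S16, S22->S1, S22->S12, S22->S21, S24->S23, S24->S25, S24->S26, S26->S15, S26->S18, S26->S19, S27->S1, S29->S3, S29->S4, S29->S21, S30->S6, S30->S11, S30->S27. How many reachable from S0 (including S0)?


BFS from S0:
  layer 0: {S0}
  layer 1: {S2, S3}
  layer 2: {S12, S21, S23}
  layer 3: {S4, S6, S9, S16}
  layer 4: {S8, S20, S28, S29, S30}
  layer 5: {S7, S11, S27}
  layer 6: {S1}
  layer 7: {S10}
Reachable set: {S0, S1, S2, S3, S4, S6, S7, S8, S9, S10, S11, S12, S16, S20, S21, S23, S27, S28, S29, S30}
Count = 20

20


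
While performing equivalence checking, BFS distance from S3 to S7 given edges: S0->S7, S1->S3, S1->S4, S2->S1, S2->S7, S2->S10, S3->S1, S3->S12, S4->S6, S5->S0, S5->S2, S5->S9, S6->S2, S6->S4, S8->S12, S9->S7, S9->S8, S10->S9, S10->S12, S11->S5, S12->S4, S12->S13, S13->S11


BFS layer-by-layer from S3:
  dist 0: {S3}
  dist 1: {S1, S12}
  dist 2: {S4, S13}
  dist 3: {S6, S11}
  dist 4: {S2, S5}
  dist 5: {S0, S7, S9, S10}
  -> S7 reached at distance 5
Shortest path length = 5

5


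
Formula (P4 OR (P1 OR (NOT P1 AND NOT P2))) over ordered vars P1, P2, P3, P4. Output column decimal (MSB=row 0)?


Formula: (P4 OR (P1 OR (NOT P1 AND NOT P2))) over P1, P2, P3, P4 (16 rows)
Evaluate each row (bits = P1,P2,P3,P4, MSB first):
  row 0 [0000]: (0 OR (0 OR (NOT 0 AND NOT 0))) -> 1
  row 1 [0001]: (1 OR (0 OR (NOT 0 AND NOT 0))) -> 1
  row 2 [0010]: (0 OR (0 OR (NOT 0 AND NOT 0))) -> 1
  row 3 [0011]: (1 OR (0 OR (NOT 0 AND NOT 0))) -> 1
  row 4 [0100]: (0 OR (0 OR (NOT 0 AND NOT 1))) -> 0
  row 5 [0101]: (1 OR (0 OR (NOT 0 AND NOT 1))) -> 1
  row 6 [0110]: (0 OR (0 OR (NOT 0 AND NOT 1))) -> 0
  row 7 [0111]: (1 OR (0 OR (NOT 0 AND NOT 1))) -> 1
  row 8 [1000]: (0 OR (1 OR (NOT 1 AND NOT 0))) -> 1
  row 9 [1001]: (1 OR (1 OR (NOT 1 AND NOT 0))) -> 1
  row 10 [1010]: (0 OR (1 OR (NOT 1 AND NOT 0))) -> 1
  row 11 [1011]: (1 OR (1 OR (NOT 1 AND NOT 0))) -> 1
  row 12 [1100]: (0 OR (1 OR (NOT 1 AND NOT 1))) -> 1
  row 13 [1101]: (1 OR (1 OR (NOT 1 AND NOT 1))) -> 1
  row 14 [1110]: (0 OR (1 OR (NOT 1 AND NOT 1))) -> 1
  row 15 [1111]: (1 OR (1 OR (NOT 1 AND NOT 1))) -> 1
Full result column, 4 rows per line (P1,P2 fixed per line; P3,P4 runs 00..11 left to right):
  rows 0-3 [P1,P2=00]: 1111  = hex F
  rows 4-7 [P1,P2=01]: 0101  = hex 5
  rows 8-11 [P1,P2=10]: 1111  = hex F
  rows 12-15 [P1,P2=11]: 1111  = hex F
Output column (row 0 .. row 15) = 1111010111111111
Output column grouped in 4s = 1111 0101 1111 1111 = 0xF5FF
Convert to decimal digit by digit (value = value*16 + digit):
  F -> 15
  15*16 + 5 = 245
  245*16 + 15 (F) = 3935
  3935*16 + 15 (F) = 62975
Decimal = 62975

62975


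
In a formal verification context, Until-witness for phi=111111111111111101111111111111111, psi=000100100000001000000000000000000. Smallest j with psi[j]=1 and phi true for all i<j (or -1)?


(phi U psi) at 0: need smallest j with psi[j]=1 and phi[i]=1 for all i in [0,j).
Scan from step 0:
  step 0: phi=1, psi=0 -> continue
  step 1: phi=1, psi=0 -> continue
  step 2: phi=1, psi=0 -> continue
  step 3: psi=1 and phi held for [0,3) -> witness found
Witness step = 3

3


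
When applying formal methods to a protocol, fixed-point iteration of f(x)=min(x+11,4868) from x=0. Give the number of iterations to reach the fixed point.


Step 1: x=0, cap=4868, increment=11
Step 2: x grows by 11 each step until capped at 4868; fixed point is x=4868
Step 3: iterations = ceil(4868/11) = 443

443


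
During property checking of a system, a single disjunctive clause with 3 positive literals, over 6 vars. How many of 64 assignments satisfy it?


Step 1: Total=2^6=64
Step 2: Unsat when all 3 false: 2^3=8
Step 3: Sat=64-8=56

56


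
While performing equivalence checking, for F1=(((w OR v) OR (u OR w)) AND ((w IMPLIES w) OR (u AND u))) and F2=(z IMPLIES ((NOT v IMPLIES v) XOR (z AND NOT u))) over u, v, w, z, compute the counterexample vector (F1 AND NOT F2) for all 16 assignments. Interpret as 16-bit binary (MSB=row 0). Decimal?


F1 = (((w OR v) OR (u OR w)) AND ((w IMPLIES w) OR (u AND u)))
F2 = (z IMPLIES ((NOT v IMPLIES v) XOR (z AND NOT u)))
Counterexample to F1=>F2 is where F1=1 and F2=0.
Evaluate each row (bits = u,v,w,z, MSB first):
  row 0 [0000]: F1=0 F2=1 -> F1&~F2 -> 0
  row 1 [0001]: F1=0 F2=1 -> F1&~F2 -> 0
  row 2 [0010]: F1=1 F2=1 -> F1&~F2 -> 0
  row 3 [0011]: F1=1 F2=1 -> F1&~F2 -> 0
  row 4 [0100]: F1=1 F2=1 -> F1&~F2 -> 0
  row 5 [0101]: F1=1 F2=0 -> F1&~F2 -> 1
  row 6 [0110]: F1=1 F2=1 -> F1&~F2 -> 0
  row 7 [0111]: F1=1 F2=0 -> F1&~F2 -> 1
  row 8 [1000]: F1=1 F2=1 -> F1&~F2 -> 0
  row 9 [1001]: F1=1 F2=0 -> F1&~F2 -> 1
  row 10 [1010]: F1=1 F2=1 -> F1&~F2 -> 0
  row 11 [1011]: F1=1 F2=0 -> F1&~F2 -> 1
  row 12 [1100]: F1=1 F2=1 -> F1&~F2 -> 0
  row 13 [1101]: F1=1 F2=1 -> F1&~F2 -> 0
  row 14 [1110]: F1=1 F2=1 -> F1&~F2 -> 0
  row 15 [1111]: F1=1 F2=1 -> F1&~F2 -> 0
Full result column, 4 rows per line (u,v fixed per line; w,z runs 00..11 left to right):
  rows 0-3 [u,v=00]: 0000  = hex 0
  rows 4-7 [u,v=01]: 0101  = hex 5
  rows 8-11 [u,v=10]: 0101  = hex 5
  rows 12-15 [u,v=11]: 0000  = hex 0
Counterexample vector (row 0 .. row 15) = 0000010101010000
Output column grouped in 4s = 0000 0101 0101 0000 = 0x0550
Convert to decimal digit by digit (value = value*16 + digit):
  0 -> 0
  0*16 + 5 = 5
  5*16 + 5 = 85
  85*16 + 0 = 1360
Decimal = 1360

1360


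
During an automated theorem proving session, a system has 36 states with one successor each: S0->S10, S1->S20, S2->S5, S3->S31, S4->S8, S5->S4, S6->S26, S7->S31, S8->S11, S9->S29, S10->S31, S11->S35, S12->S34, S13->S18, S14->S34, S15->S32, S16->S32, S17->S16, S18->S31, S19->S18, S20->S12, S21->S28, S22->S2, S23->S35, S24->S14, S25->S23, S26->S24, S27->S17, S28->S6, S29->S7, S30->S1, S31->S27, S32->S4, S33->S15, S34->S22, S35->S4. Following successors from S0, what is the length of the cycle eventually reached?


Trace from S0 until a state repeats:
  S0 -> S10 -> S31 -> S27 -> S17 -> S16 -> S32 -> S4 -> S8 -> S11 -> S35 -> S4
S4 first seen at step 7, revisited at step 11.
Cycle length = 11 - 7 = 4

4


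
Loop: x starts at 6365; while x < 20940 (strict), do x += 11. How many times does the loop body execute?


Step 1: x goes from 6365 toward 20940 by 11; the body runs while x<20940, so iterations = ceil((bound-start)/step)
Step 2: Distance=14575
Step 3: ceil(14575/11)=1325

1325


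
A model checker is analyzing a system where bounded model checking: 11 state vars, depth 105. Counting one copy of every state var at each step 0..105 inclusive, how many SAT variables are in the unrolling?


BMC unrolls to depth k, creating one copy of each state var for steps 0..k.
Step count = 105 + 1 = 106 (steps 0 through 105)
Vars per step = 11
Total = 11 * 106 = 1166

1166


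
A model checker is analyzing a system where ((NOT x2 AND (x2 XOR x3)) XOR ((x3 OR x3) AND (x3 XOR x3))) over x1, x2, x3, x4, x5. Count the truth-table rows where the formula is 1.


Formula: ((NOT x2 AND (x2 XOR x3)) XOR ((x3 OR x3) AND (x3 XOR x3))) over 5 vars (32 rows)
Evaluate each row (x1, x2, x3, x4, x5 as bits, MSB first):
  row 0 [00000]: ((NOT 0 AND (0 XOR 0)) XOR ((0 OR 0) AND (0 XOR 0))) -> 0
  row 1 [00001]: ((NOT 0 AND (0 XOR 0)) XOR ((0 OR 0) AND (0 XOR 0))) -> 0
  row 2 [00010]: ((NOT 0 AND (0 XOR 0)) XOR ((0 OR 0) AND (0 XOR 0))) -> 0
  row 3 [00011]: ((NOT 0 AND (0 XOR 0)) XOR ((0 OR 0) AND (0 XOR 0))) -> 0
  row 4 [00100]: ((NOT 0 AND (0 XOR 1)) XOR ((1 OR 1) AND (1 XOR 1))) -> 1
  row 5 [00101]: ((NOT 0 AND (0 XOR 1)) XOR ((1 OR 1) AND (1 XOR 1))) -> 1
  row 6 [00110]: ((NOT 0 AND (0 XOR 1)) XOR ((1 OR 1) AND (1 XOR 1))) -> 1
  row 7 [00111]: ((NOT 0 AND (0 XOR 1)) XOR ((1 OR 1) AND (1 XOR 1))) -> 1
  row 8 [01000]: ((NOT 1 AND (1 XOR 0)) XOR ((0 OR 0) AND (0 XOR 0))) -> 0
  row 9 [01001]: ((NOT 1 AND (1 XOR 0)) XOR ((0 OR 0) AND (0 XOR 0))) -> 0
  row 10 [01010]: ((NOT 1 AND (1 XOR 0)) XOR ((0 OR 0) AND (0 XOR 0))) -> 0
  row 11 [01011]: ((NOT 1 AND (1 XOR 0)) XOR ((0 OR 0) AND (0 XOR 0))) -> 0
  row 12 [01100]: ((NOT 1 AND (1 XOR 1)) XOR ((1 OR 1) AND (1 XOR 1))) -> 0
  row 13 [01101]: ((NOT 1 AND (1 XOR 1)) XOR ((1 OR 1) AND (1 XOR 1))) -> 0
  row 14 [01110]: ((NOT 1 AND (1 XOR 1)) XOR ((1 OR 1) AND (1 XOR 1))) -> 0
  row 15 [01111]: ((NOT 1 AND (1 XOR 1)) XOR ((1 OR 1) AND (1 XOR 1))) -> 0
  row 16 [10000]: ((NOT 0 AND (0 XOR 0)) XOR ((0 OR 0) AND (0 XOR 0))) -> 0
  row 17 [10001]: ((NOT 0 AND (0 XOR 0)) XOR ((0 OR 0) AND (0 XOR 0))) -> 0
  row 18 [10010]: ((NOT 0 AND (0 XOR 0)) XOR ((0 OR 0) AND (0 XOR 0))) -> 0
  row 19 [10011]: ((NOT 0 AND (0 XOR 0)) XOR ((0 OR 0) AND (0 XOR 0))) -> 0
  row 20 [10100]: ((NOT 0 AND (0 XOR 1)) XOR ((1 OR 1) AND (1 XOR 1))) -> 1
  row 21 [10101]: ((NOT 0 AND (0 XOR 1)) XOR ((1 OR 1) AND (1 XOR 1))) -> 1
  row 22 [10110]: ((NOT 0 AND (0 XOR 1)) XOR ((1 OR 1) AND (1 XOR 1))) -> 1
  row 23 [10111]: ((NOT 0 AND (0 XOR 1)) XOR ((1 OR 1) AND (1 XOR 1))) -> 1
  row 24 [11000]: ((NOT 1 AND (1 XOR 0)) XOR ((0 OR 0) AND (0 XOR 0))) -> 0
  row 25 [11001]: ((NOT 1 AND (1 XOR 0)) XOR ((0 OR 0) AND (0 XOR 0))) -> 0
  row 26 [11010]: ((NOT 1 AND (1 XOR 0)) XOR ((0 OR 0) AND (0 XOR 0))) -> 0
  row 27 [11011]: ((NOT 1 AND (1 XOR 0)) XOR ((0 OR 0) AND (0 XOR 0))) -> 0
  row 28 [11100]: ((NOT 1 AND (1 XOR 1)) XOR ((1 OR 1) AND (1 XOR 1))) -> 0
  row 29 [11101]: ((NOT 1 AND (1 XOR 1)) XOR ((1 OR 1) AND (1 XOR 1))) -> 0
  row 30 [11110]: ((NOT 1 AND (1 XOR 1)) XOR ((1 OR 1) AND (1 XOR 1))) -> 0
  row 31 [11111]: ((NOT 1 AND (1 XOR 1)) XOR ((1 OR 1) AND (1 XOR 1))) -> 0
Full result column, 8 rows per line (x1,x2 fixed per line; x3,x4,x5 runs 000..111 left to right):
  rows 0-7 [x1,x2=00]: 00001111  (ones: 4)
  rows 8-15 [x1,x2=01]: 00000000  (ones: 0)
  rows 16-23 [x1,x2=10]: 00001111  (ones: 4)
  rows 24-31 [x1,x2=11]: 00000000  (ones: 0)
Count of 1-rows = 4+0+4+0 = 8

8


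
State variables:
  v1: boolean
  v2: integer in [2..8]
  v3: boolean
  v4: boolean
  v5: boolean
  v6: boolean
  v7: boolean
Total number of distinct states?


State space = product of domain sizes of all variables.
Domain sizes:
  v1 (boolean): 2
  v2 (integer in [2..8]): 7
  v3 (boolean): 2
  v4 (boolean): 2
  v5 (boolean): 2
  v6 (boolean): 2
  v7 (boolean): 2
Product = 2 * 7 * 2 * 2 * 2 * 2 * 2 = 448

448


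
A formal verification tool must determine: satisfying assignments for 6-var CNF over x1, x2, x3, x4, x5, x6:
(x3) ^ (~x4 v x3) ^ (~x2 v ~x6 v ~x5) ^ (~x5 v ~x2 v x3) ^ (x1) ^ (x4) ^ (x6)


CNF with 7 clauses over 6 vars (64 assignments).
An assignment satisfies CNF iff every clause has >=1 true literal.
Check each row (bits = x1,x2,x3,x4,x5,x6; clause T/F shown):
  row 0 [000000]: clauses=FTTTFFF -> 0
  row 1 [000001]: clauses=FTTTFFT -> 0
  row 2 [000010]: clauses=FTTTFFF -> 0
  row 3 [000011]: clauses=FTTTFFT -> 0
  row 4 [000100]: clauses=FFTTFTF -> 0
  (every remaining row is evaluated the same way; all 64 results are listed next)
Full result column, 8 rows per line (x1,x2,x3 fixed per line; x4,x5,x6 runs 000..111 left to right):
  rows 0-7 [x1,x2,x3=000]: 00000000  (ones: 0)
  rows 8-15 [x1,x2,x3=001]: 00000000  (ones: 0)
  rows 16-23 [x1,x2,x3=010]: 00000000  (ones: 0)
  rows 24-31 [x1,x2,x3=011]: 00000000  (ones: 0)
  rows 32-39 [x1,x2,x3=100]: 00000000  (ones: 0)
  rows 40-47 [x1,x2,x3=101]: 00000101  (ones: 2)
  rows 48-55 [x1,x2,x3=110]: 00000000  (ones: 0)
  rows 56-63 [x1,x2,x3=111]: 00000100  (ones: 1)
Satisfying assignments = 0+0+0+0+0+2+0+1 = 3

3


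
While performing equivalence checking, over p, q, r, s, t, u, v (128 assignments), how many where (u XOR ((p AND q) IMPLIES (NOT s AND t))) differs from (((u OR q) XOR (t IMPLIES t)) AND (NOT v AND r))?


F1 = (u XOR ((p AND q) IMPLIES (NOT s AND t)))
F2 = (((u OR q) XOR (t IMPLIES t)) AND (NOT v AND r))
Evaluate both on each of 128 rows (bits = p,q,r,s,t,u,v):
  row 0 [0000000]: F1=1 F2=0 (differ) -> 1
  row 1 [0000001]: F1=1 F2=0 (differ) -> 1
  row 2 [0000010]: F1=0 F2=0 -> 0
  row 3 [0000011]: F1=0 F2=0 -> 0
  row 4 [0000100]: F1=1 F2=0 (differ) -> 1
  (every remaining row is evaluated the same way; all 128 results are listed next)
Full result column, 8 rows per line (p,q,r,s fixed per line; t,u,v runs 000..111 left to right):
  rows 0-7 [p,q,r,s=0000]: 11001100  (ones: 4)
  rows 8-15 [p,q,r,s=0001]: 11001100  (ones: 4)
  rows 16-23 [p,q,r,s=0010]: 01000100  (ones: 2)
  rows 24-31 [p,q,r,s=0011]: 01000100  (ones: 2)
  rows 32-39 [p,q,r,s=0100]: 11001100  (ones: 4)
  rows 40-47 [p,q,r,s=0101]: 11001100  (ones: 4)
  rows 48-55 [p,q,r,s=0110]: 11001100  (ones: 4)
  rows 56-63 [p,q,r,s=0111]: 11001100  (ones: 4)
  rows 64-71 [p,q,r,s=1000]: 11001100  (ones: 4)
  rows 72-79 [p,q,r,s=1001]: 11001100  (ones: 4)
  rows 80-87 [p,q,r,s=1010]: 01000100  (ones: 2)
  rows 88-95 [p,q,r,s=1011]: 01000100  (ones: 2)
  rows 96-103 [p,q,r,s=1100]: 00111100  (ones: 4)
  rows 104-111 [p,q,r,s=1101]: 00110011  (ones: 4)
  rows 112-119 [p,q,r,s=1110]: 00111100  (ones: 4)
  rows 120-127 [p,q,r,s=1111]: 00110011  (ones: 4)
Disagreements = 4+4+2+2+4+4+4+4+4+4+2+2+4+4+4+4 = 56

56


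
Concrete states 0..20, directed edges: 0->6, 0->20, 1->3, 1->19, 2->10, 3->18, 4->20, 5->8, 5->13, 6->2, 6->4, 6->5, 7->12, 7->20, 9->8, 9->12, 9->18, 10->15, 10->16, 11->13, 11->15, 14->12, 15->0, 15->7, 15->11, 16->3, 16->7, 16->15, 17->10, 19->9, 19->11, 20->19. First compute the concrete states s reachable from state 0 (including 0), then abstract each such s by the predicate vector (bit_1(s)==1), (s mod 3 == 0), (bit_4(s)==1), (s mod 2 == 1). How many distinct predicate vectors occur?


BFS from 0:
Concrete reachable: {0, 2, 3, 4, 5, 6, 7, 8, 9, 10, 11, 12, 13, 15, 16, 18, 19, 20}
Abstract via predicates (bit_1(s)==1), (s mod 3 == 0), (bit_4(s)==1), (s mod 2 == 1):
  (0,0,0,0) <- {4, 8}
  (0,0,0,1) <- {5, 13}
  (0,0,1,0) <- {16, 20}
  (0,1,0,0) <- {0, 12}
  (0,1,0,1) <- {9}
  (1,0,0,0) <- {2, 10}
  (1,0,0,1) <- {7, 11}
  (1,0,1,1) <- {19}
  (1,1,0,0) <- {6}
  (1,1,0,1) <- {3, 15}
  (1,1,1,0) <- {18}
Distinct abstract states = 11

11


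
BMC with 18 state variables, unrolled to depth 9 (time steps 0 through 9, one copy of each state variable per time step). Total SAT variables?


BMC unrolls to depth k, creating one copy of each state var for steps 0..k.
Step count = 9 + 1 = 10 (steps 0 through 9)
Vars per step = 18
Total = 18 * 10 = 180

180


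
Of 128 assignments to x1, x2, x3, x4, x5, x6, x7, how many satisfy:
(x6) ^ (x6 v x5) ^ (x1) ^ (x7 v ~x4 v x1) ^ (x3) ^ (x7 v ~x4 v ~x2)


CNF with 6 clauses over 7 vars (128 assignments).
An assignment satisfies CNF iff every clause has >=1 true literal.
Check each row (bits = x1,x2,x3,x4,x5,x6,x7; clause T/F shown):
  row 0 [0000000]: clauses=FFFTFT -> 0
  row 1 [0000001]: clauses=FFFTFT -> 0
  row 2 [0000010]: clauses=TTFTFT -> 0
  row 3 [0000011]: clauses=TTFTFT -> 0
  row 4 [0000100]: clauses=FTFTFT -> 0
  (every remaining row is evaluated the same way; all 128 results are listed next)
Full result column, 8 rows per line (x1,x2,x3,x4 fixed per line; x5,x6,x7 runs 000..111 left to right):
  rows 0-7 [x1,x2,x3,x4=0000]: 00000000  (ones: 0)
  rows 8-15 [x1,x2,x3,x4=0001]: 00000000  (ones: 0)
  rows 16-23 [x1,x2,x3,x4=0010]: 00000000  (ones: 0)
  rows 24-31 [x1,x2,x3,x4=0011]: 00000000  (ones: 0)
  rows 32-39 [x1,x2,x3,x4=0100]: 00000000  (ones: 0)
  rows 40-47 [x1,x2,x3,x4=0101]: 00000000  (ones: 0)
  rows 48-55 [x1,x2,x3,x4=0110]: 00000000  (ones: 0)
  rows 56-63 [x1,x2,x3,x4=0111]: 00000000  (ones: 0)
  rows 64-71 [x1,x2,x3,x4=1000]: 00000000  (ones: 0)
  rows 72-79 [x1,x2,x3,x4=1001]: 00000000  (ones: 0)
  rows 80-87 [x1,x2,x3,x4=1010]: 00110011  (ones: 4)
  rows 88-95 [x1,x2,x3,x4=1011]: 00110011  (ones: 4)
  rows 96-103 [x1,x2,x3,x4=1100]: 00000000  (ones: 0)
  rows 104-111 [x1,x2,x3,x4=1101]: 00000000  (ones: 0)
  rows 112-119 [x1,x2,x3,x4=1110]: 00110011  (ones: 4)
  rows 120-127 [x1,x2,x3,x4=1111]: 00010001  (ones: 2)
Satisfying assignments = 0+0+0+0+0+0+0+0+0+0+4+4+0+0+4+2 = 14

14


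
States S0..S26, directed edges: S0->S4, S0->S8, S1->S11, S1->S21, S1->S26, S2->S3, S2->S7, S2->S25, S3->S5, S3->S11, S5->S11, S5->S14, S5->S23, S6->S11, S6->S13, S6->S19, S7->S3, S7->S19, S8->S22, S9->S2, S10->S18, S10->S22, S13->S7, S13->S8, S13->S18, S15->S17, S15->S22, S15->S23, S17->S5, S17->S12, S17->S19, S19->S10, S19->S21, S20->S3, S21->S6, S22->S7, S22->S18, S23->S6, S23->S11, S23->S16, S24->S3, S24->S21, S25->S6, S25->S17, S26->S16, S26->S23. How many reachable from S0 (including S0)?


BFS from S0:
  layer 0: {S0}
  layer 1: {S4, S8}
  layer 2: {S22}
  layer 3: {S7, S18}
  layer 4: {S3, S19}
  layer 5: {S5, S10, S11, S21}
  layer 6: {S6, S14, S23}
  layer 7: {S13, S16}
Reachable set: {S0, S3, S4, S5, S6, S7, S8, S10, S11, S13, S14, S16, S18, S19, S21, S22, S23}
Count = 17

17


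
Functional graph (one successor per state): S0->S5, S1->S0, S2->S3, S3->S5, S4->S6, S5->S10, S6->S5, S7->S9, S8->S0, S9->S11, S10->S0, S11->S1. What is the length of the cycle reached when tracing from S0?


Trace from S0 until a state repeats:
  S0 -> S5 -> S10 -> S0
S0 first seen at step 0, revisited at step 3.
Cycle length = 3 - 0 = 3

3


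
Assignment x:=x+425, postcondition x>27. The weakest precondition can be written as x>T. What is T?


Formula: wp(x:=E, P) = P[E/x] (substitute E for x in postcondition)
Step 1: Postcondition: x>27
Step 2: Substitute x+425 for x: x+425>27
Step 3: Solve for x: x > 27-425 = -398

-398


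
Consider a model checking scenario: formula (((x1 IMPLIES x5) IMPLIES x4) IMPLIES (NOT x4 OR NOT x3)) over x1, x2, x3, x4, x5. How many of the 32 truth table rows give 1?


Formula: (((x1 IMPLIES x5) IMPLIES x4) IMPLIES (NOT x4 OR NOT x3)) over 5 vars (32 rows)
Evaluate each row (x1, x2, x3, x4, x5 as bits, MSB first):
  row 0 [00000]: (((0 IMPLIES 0) IMPLIES 0) IMPLIES (NOT 0 OR NOT 0)) -> 1
  row 1 [00001]: (((0 IMPLIES 1) IMPLIES 0) IMPLIES (NOT 0 OR NOT 0)) -> 1
  row 2 [00010]: (((0 IMPLIES 0) IMPLIES 1) IMPLIES (NOT 1 OR NOT 0)) -> 1
  row 3 [00011]: (((0 IMPLIES 1) IMPLIES 1) IMPLIES (NOT 1 OR NOT 0)) -> 1
  row 4 [00100]: (((0 IMPLIES 0) IMPLIES 0) IMPLIES (NOT 0 OR NOT 1)) -> 1
  row 5 [00101]: (((0 IMPLIES 1) IMPLIES 0) IMPLIES (NOT 0 OR NOT 1)) -> 1
  row 6 [00110]: (((0 IMPLIES 0) IMPLIES 1) IMPLIES (NOT 1 OR NOT 1)) -> 0
  row 7 [00111]: (((0 IMPLIES 1) IMPLIES 1) IMPLIES (NOT 1 OR NOT 1)) -> 0
  row 8 [01000]: (((0 IMPLIES 0) IMPLIES 0) IMPLIES (NOT 0 OR NOT 0)) -> 1
  row 9 [01001]: (((0 IMPLIES 1) IMPLIES 0) IMPLIES (NOT 0 OR NOT 0)) -> 1
  row 10 [01010]: (((0 IMPLIES 0) IMPLIES 1) IMPLIES (NOT 1 OR NOT 0)) -> 1
  row 11 [01011]: (((0 IMPLIES 1) IMPLIES 1) IMPLIES (NOT 1 OR NOT 0)) -> 1
  row 12 [01100]: (((0 IMPLIES 0) IMPLIES 0) IMPLIES (NOT 0 OR NOT 1)) -> 1
  row 13 [01101]: (((0 IMPLIES 1) IMPLIES 0) IMPLIES (NOT 0 OR NOT 1)) -> 1
  row 14 [01110]: (((0 IMPLIES 0) IMPLIES 1) IMPLIES (NOT 1 OR NOT 1)) -> 0
  row 15 [01111]: (((0 IMPLIES 1) IMPLIES 1) IMPLIES (NOT 1 OR NOT 1)) -> 0
  row 16 [10000]: (((1 IMPLIES 0) IMPLIES 0) IMPLIES (NOT 0 OR NOT 0)) -> 1
  row 17 [10001]: (((1 IMPLIES 1) IMPLIES 0) IMPLIES (NOT 0 OR NOT 0)) -> 1
  row 18 [10010]: (((1 IMPLIES 0) IMPLIES 1) IMPLIES (NOT 1 OR NOT 0)) -> 1
  row 19 [10011]: (((1 IMPLIES 1) IMPLIES 1) IMPLIES (NOT 1 OR NOT 0)) -> 1
  row 20 [10100]: (((1 IMPLIES 0) IMPLIES 0) IMPLIES (NOT 0 OR NOT 1)) -> 1
  row 21 [10101]: (((1 IMPLIES 1) IMPLIES 0) IMPLIES (NOT 0 OR NOT 1)) -> 1
  row 22 [10110]: (((1 IMPLIES 0) IMPLIES 1) IMPLIES (NOT 1 OR NOT 1)) -> 0
  row 23 [10111]: (((1 IMPLIES 1) IMPLIES 1) IMPLIES (NOT 1 OR NOT 1)) -> 0
  row 24 [11000]: (((1 IMPLIES 0) IMPLIES 0) IMPLIES (NOT 0 OR NOT 0)) -> 1
  row 25 [11001]: (((1 IMPLIES 1) IMPLIES 0) IMPLIES (NOT 0 OR NOT 0)) -> 1
  row 26 [11010]: (((1 IMPLIES 0) IMPLIES 1) IMPLIES (NOT 1 OR NOT 0)) -> 1
  row 27 [11011]: (((1 IMPLIES 1) IMPLIES 1) IMPLIES (NOT 1 OR NOT 0)) -> 1
  row 28 [11100]: (((1 IMPLIES 0) IMPLIES 0) IMPLIES (NOT 0 OR NOT 1)) -> 1
  row 29 [11101]: (((1 IMPLIES 1) IMPLIES 0) IMPLIES (NOT 0 OR NOT 1)) -> 1
  row 30 [11110]: (((1 IMPLIES 0) IMPLIES 1) IMPLIES (NOT 1 OR NOT 1)) -> 0
  row 31 [11111]: (((1 IMPLIES 1) IMPLIES 1) IMPLIES (NOT 1 OR NOT 1)) -> 0
Full result column, 8 rows per line (x1,x2 fixed per line; x3,x4,x5 runs 000..111 left to right):
  rows 0-7 [x1,x2=00]: 11111100  (ones: 6)
  rows 8-15 [x1,x2=01]: 11111100  (ones: 6)
  rows 16-23 [x1,x2=10]: 11111100  (ones: 6)
  rows 24-31 [x1,x2=11]: 11111100  (ones: 6)
Count of 1-rows = 6+6+6+6 = 24

24
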